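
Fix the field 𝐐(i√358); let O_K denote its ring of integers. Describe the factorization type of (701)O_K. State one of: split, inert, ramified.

Since -358 ≢ 1 mod 4, the ring of integers is ℤ[√-358] with discriminant 4·(-358) = -1432.
Since gcd(701, -1432) = 1 the prime 701 does not ramify.
Compute (-358/701) via Euler: 343^((701-1)/2) mod 701 = 1, so (-358/701) = 1.
Legendre symbol 1 ⇒ 701 is split.

split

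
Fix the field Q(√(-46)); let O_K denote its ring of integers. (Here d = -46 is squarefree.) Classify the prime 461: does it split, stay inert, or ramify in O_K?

inert

Since -46 ≢ 1 mod 4, the ring of integers is ℤ[√-46] with discriminant 4·(-46) = -184.
disc(K) = -184 is not divisible by 461; 461 is unramified.
(-46/461) = 415^230 mod 461 = 460, giving Legendre symbol -1.
(-46/461) = -1, so 461 is inert.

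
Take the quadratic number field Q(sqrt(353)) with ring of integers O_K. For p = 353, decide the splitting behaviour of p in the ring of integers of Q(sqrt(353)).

ramified

353 mod 4 = 1, hence disc K = 353 and O_K = ℤ[(1+√353)/2].
Ramification test: 353 | 353. The prime 353 ramifies in K.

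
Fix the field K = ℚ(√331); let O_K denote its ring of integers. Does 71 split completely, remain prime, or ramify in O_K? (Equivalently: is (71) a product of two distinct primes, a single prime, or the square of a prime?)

Since 331 ≢ 1 mod 4, the ring of integers is ℤ[√331] with discriminant 4·331 = 1324.
71 ∤ 1324, so 71 is unramified.
Compute (331/71) via Euler: 47^((71-1)/2) mod 71 = 70, so (331/71) = -1.
d is a non-residue mod p, hence 71 remains inert in O_K.

71 remains inert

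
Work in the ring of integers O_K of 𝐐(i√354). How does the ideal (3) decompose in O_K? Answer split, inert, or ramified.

ramified

d = -354 ≡ 2 (mod 4), so O_K = ℤ[√-354] and disc(K) = 4d = -1416.
disc(K) = -1416 = 3·(-472), so p = 3 is ramified.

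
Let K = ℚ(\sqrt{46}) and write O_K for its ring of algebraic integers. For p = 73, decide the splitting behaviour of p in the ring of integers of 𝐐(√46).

d = 46 ≡ 2 (mod 4), so O_K = ℤ[√46] and disc(K) = 4d = 184.
73 ∤ 184, so 73 is unramified.
Legendre symbol by Euler's criterion: (46/73) ≡ 46^36 ≡ 1 (mod 73), i.e. (46/73) = 1.
(46/73) = 1, so 73 splits.

p splits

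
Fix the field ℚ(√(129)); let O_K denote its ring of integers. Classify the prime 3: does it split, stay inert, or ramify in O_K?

3 is ramified

129 mod 4 = 1, hence disc K = 129 and O_K = ℤ[(1+√129)/2].
disc(K) = 129 = 3·43, so p = 3 is ramified.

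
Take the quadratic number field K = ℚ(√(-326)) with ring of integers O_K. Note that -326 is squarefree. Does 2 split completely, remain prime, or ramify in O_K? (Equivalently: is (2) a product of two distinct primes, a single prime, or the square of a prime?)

2 is ramified

Since -326 ≢ 1 mod 4, the ring of integers is ℤ[√-326] with discriminant 4·(-326) = -1304.
Ramification test: 2 | -1304. The prime 2 ramifies in K.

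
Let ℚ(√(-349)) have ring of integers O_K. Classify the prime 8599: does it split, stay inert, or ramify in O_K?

inert — (8599) stays prime in O_K

d = -349 ≡ 3 (mod 4), so O_K = ℤ[√-349] and disc(K) = 4d = -1396.
8599 ∤ -1396, so 8599 is unramified.
Legendre symbol by Euler's criterion: (-349/8599) ≡ (-349)^4299 ≡ 8598 (mod 8599), i.e. (-349/8599) = -1.
(-349/8599) = -1, so 8599 is inert.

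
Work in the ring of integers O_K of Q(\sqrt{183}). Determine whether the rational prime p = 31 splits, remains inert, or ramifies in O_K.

d = 183 ≡ 3 (mod 4), so O_K = ℤ[√183] and disc(K) = 4d = 732.
Since gcd(31, 732) = 1 the prime 31 does not ramify.
Legendre symbol by Euler's criterion: (183/31) ≡ 183^15 ≡ 1 (mod 31), i.e. (183/31) = 1.
Legendre symbol 1 ⇒ 31 is split.

31 splits in O_K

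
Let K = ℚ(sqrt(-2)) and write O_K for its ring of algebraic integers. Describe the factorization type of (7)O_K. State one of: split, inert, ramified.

inert

-2 mod 4 = 2, hence disc K = 4·(-2) = -8 and O_K = ℤ[√-2].
disc(K) = -8 is not divisible by 7; 7 is unramified.
Compute (-2/7) via Euler: 5^((7-1)/2) mod 7 = 6, so (-2/7) = -1.
Legendre symbol -1 ⇒ 7 is inert.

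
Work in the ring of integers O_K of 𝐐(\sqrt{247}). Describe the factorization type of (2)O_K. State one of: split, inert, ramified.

p ramifies

247 mod 4 = 3, hence disc K = 4·247 = 988 and O_K = ℤ[√247].
2 divides disc(K) = 988, so 2 ramifies.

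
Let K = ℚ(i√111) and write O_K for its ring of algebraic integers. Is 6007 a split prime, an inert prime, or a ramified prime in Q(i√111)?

inert

d = -111 ≡ 1 (mod 4), so O_K = ℤ[(1+√-111)/2] and disc(K) = d = -111.
Since gcd(6007, -111) = 1 the prime 6007 does not ramify.
(-111/6007) = 5896^3003 mod 6007 = 6006, giving Legendre symbol -1.
Legendre symbol -1 ⇒ 6007 is inert.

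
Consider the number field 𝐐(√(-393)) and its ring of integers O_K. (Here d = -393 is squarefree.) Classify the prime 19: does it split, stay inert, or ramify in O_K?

Since -393 ≢ 1 mod 4, the ring of integers is ℤ[√-393] with discriminant 4·(-393) = -1572.
disc(K) = -1572 is not divisible by 19; 19 is unramified.
Legendre symbol by Euler's criterion: (-393/19) ≡ (-393)^9 ≡ 1 (mod 19), i.e. (-393/19) = 1.
Legendre symbol 1 ⇒ 19 is split.

split — (19) = 𝔭₁𝔭₂ with 𝔭₁ ≠ 𝔭₂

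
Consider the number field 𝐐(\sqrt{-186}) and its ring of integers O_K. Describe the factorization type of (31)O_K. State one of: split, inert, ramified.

ramified — (31) = 𝔭²

d = -186 ≡ 2 (mod 4), so O_K = ℤ[√-186] and disc(K) = 4d = -744.
disc(K) = -744 = 31·(-24), so p = 31 is ramified.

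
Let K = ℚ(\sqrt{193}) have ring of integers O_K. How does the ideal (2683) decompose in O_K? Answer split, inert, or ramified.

193 mod 4 = 1, hence disc K = 193 and O_K = ℤ[(1+√193)/2].
2683 ∤ 193, so 2683 is unramified.
Euler's criterion: 193^1341 mod 2683 = 2682. Thus (193|2683) = -1.
Legendre symbol -1 ⇒ 2683 is inert.

2683 remains inert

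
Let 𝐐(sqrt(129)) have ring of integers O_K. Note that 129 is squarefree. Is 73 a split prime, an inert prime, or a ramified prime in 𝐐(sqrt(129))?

remains prime (inert)

d = 129 ≡ 1 (mod 4), so O_K = ℤ[(1+√129)/2] and disc(K) = d = 129.
73 ∤ 129, so 73 is unramified.
(129/73) = 56^36 mod 73 = 72, giving Legendre symbol -1.
Legendre symbol -1 ⇒ 73 is inert.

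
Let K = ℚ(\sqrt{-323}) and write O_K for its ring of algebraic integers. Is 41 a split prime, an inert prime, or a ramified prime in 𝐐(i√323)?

-323 mod 4 = 1, hence disc K = -323 and O_K = ℤ[(1+√-323)/2].
Since gcd(41, -323) = 1 the prime 41 does not ramify.
Legendre symbol by Euler's criterion: (-323/41) ≡ (-323)^20 ≡ 1 (mod 41), i.e. (-323/41) = 1.
Legendre symbol 1 ⇒ 41 is split.

split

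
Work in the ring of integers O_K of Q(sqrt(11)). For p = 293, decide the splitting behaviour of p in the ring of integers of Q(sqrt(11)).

p is inert

11 mod 4 = 3, hence disc K = 4·11 = 44 and O_K = ℤ[√11].
Since gcd(293, 44) = 1 the prime 293 does not ramify.
(11/293) = 11^146 mod 293 = 292, giving Legendre symbol -1.
d is a non-residue mod p, hence 293 remains inert in O_K.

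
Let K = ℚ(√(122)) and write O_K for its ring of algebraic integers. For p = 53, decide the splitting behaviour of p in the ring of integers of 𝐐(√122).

d = 122 ≡ 2 (mod 4), so O_K = ℤ[√122] and disc(K) = 4d = 488.
53 ∤ 488, so 53 is unramified.
Compute (122/53) via Euler: 16^((53-1)/2) mod 53 = 1, so (122/53) = 1.
d is a quadratic residue mod p, hence 53 splits in O_K.

p splits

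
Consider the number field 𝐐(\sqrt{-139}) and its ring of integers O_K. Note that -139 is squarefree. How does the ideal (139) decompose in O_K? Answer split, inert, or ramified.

Since -139 ≡ 1 mod 4, the ring of integers is ℤ[(1+√-139)/2] with discriminant -139.
139 divides disc(K) = -139, so 139 ramifies.

p ramifies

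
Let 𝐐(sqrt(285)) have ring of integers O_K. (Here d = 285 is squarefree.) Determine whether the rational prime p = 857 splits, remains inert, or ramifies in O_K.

Since 285 ≡ 1 mod 4, the ring of integers is ℤ[(1+√285)/2] with discriminant 285.
disc(K) = 285 is not divisible by 857; 857 is unramified.
Compute (285/857) via Euler: 285^((857-1)/2) mod 857 = 856, so (285/857) = -1.
(285/857) = -1, so 857 is inert.

inert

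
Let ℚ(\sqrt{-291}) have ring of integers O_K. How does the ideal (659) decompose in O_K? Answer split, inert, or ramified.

Since -291 ≡ 1 mod 4, the ring of integers is ℤ[(1+√-291)/2] with discriminant -291.
659 ∤ -291, so 659 is unramified.
Legendre symbol by Euler's criterion: (-291/659) ≡ (-291)^329 ≡ 1 (mod 659), i.e. (-291/659) = 1.
Legendre symbol 1 ⇒ 659 is split.

659 splits in O_K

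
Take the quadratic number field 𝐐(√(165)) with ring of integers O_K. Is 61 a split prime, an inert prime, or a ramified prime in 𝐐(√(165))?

165 mod 4 = 1, hence disc K = 165 and O_K = ℤ[(1+√165)/2].
61 ∤ 165, so 61 is unramified.
(165/61) = 43^30 mod 61 = 60, giving Legendre symbol -1.
Legendre symbol -1 ⇒ 61 is inert.

p is inert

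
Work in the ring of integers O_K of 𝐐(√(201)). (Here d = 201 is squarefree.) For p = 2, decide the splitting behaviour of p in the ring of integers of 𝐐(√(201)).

2 splits in O_K

d = 201 ≡ 1 (mod 4), so O_K = ℤ[(1+√201)/2] and disc(K) = d = 201.
Since gcd(2, 201) = 1 the prime 2 does not ramify.
Checking d mod 8: 201 ≡ 1. Hence 2 is split in O_K.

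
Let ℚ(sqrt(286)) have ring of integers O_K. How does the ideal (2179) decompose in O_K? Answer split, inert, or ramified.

286 mod 4 = 2, hence disc K = 4·286 = 1144 and O_K = ℤ[√286].
2179 ∤ 1144, so 2179 is unramified.
Compute (286/2179) via Euler: 286^((2179-1)/2) mod 2179 = 2178, so (286/2179) = -1.
(286/2179) = -1, so 2179 is inert.

remains prime (inert)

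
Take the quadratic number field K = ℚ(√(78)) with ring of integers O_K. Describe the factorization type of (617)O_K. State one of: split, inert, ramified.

p splits

d = 78 ≡ 2 (mod 4), so O_K = ℤ[√78] and disc(K) = 4d = 312.
Since gcd(617, 312) = 1 the prime 617 does not ramify.
Euler's criterion: 78^308 mod 617 = 1. Thus (78|617) = 1.
(78/617) = 1, so 617 splits.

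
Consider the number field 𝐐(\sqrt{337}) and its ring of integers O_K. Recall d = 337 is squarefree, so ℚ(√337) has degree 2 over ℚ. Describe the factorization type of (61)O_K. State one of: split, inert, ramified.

337 mod 4 = 1, hence disc K = 337 and O_K = ℤ[(1+√337)/2].
Since gcd(61, 337) = 1 the prime 61 does not ramify.
Legendre symbol by Euler's criterion: (337/61) ≡ 337^30 ≡ 60 (mod 61), i.e. (337/61) = -1.
Legendre symbol -1 ⇒ 61 is inert.

inert — (61) stays prime in O_K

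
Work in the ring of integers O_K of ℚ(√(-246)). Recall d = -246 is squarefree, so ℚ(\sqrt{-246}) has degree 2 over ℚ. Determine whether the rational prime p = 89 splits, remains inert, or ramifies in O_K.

-246 mod 4 = 2, hence disc K = 4·(-246) = -984 and O_K = ℤ[√-246].
89 ∤ -984, so 89 is unramified.
Legendre symbol by Euler's criterion: (-246/89) ≡ (-246)^44 ≡ 1 (mod 89), i.e. (-246/89) = 1.
Legendre symbol 1 ⇒ 89 is split.

p splits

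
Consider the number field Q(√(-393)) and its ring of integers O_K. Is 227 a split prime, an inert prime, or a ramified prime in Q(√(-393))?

-393 mod 4 = 3, hence disc K = 4·(-393) = -1572 and O_K = ℤ[√-393].
disc(K) = -1572 is not divisible by 227; 227 is unramified.
Euler's criterion: (-393)^113 mod 227 = 226. Thus (-393|227) = -1.
d is a non-residue mod p, hence 227 remains inert in O_K.

inert — (227) stays prime in O_K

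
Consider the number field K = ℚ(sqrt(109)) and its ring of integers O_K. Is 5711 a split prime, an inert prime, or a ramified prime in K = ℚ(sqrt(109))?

d = 109 ≡ 1 (mod 4), so O_K = ℤ[(1+√109)/2] and disc(K) = d = 109.
disc(K) = 109 is not divisible by 5711; 5711 is unramified.
Compute (109/5711) via Euler: 109^((5711-1)/2) mod 5711 = 1, so (109/5711) = 1.
Legendre symbol 1 ⇒ 5711 is split.

5711 splits in O_K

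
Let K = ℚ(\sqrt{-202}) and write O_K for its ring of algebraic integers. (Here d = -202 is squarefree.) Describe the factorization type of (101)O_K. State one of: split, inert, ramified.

d = -202 ≡ 2 (mod 4), so O_K = ℤ[√-202] and disc(K) = 4d = -808.
disc(K) = -808 = 101·(-8), so p = 101 is ramified.

ramified — (101) = 𝔭²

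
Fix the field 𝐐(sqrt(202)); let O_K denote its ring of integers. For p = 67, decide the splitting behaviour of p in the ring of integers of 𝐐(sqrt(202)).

p splits

d = 202 ≡ 2 (mod 4), so O_K = ℤ[√202] and disc(K) = 4d = 808.
Since gcd(67, 808) = 1 the prime 67 does not ramify.
(202/67) = 1^33 mod 67 = 1, giving Legendre symbol 1.
d is a quadratic residue mod p, hence 67 splits in O_K.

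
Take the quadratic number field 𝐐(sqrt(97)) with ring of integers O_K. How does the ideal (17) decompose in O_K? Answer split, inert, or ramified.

97 mod 4 = 1, hence disc K = 97 and O_K = ℤ[(1+√97)/2].
Since gcd(17, 97) = 1 the prime 17 does not ramify.
Euler's criterion: 97^8 mod 17 = 16. Thus (97|17) = -1.
(97/17) = -1, so 17 is inert.

inert — (17) stays prime in O_K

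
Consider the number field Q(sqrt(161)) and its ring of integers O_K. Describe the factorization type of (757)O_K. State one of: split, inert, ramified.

757 remains inert

d = 161 ≡ 1 (mod 4), so O_K = ℤ[(1+√161)/2] and disc(K) = d = 161.
disc(K) = 161 is not divisible by 757; 757 is unramified.
(161/757) = 161^378 mod 757 = 756, giving Legendre symbol -1.
Legendre symbol -1 ⇒ 757 is inert.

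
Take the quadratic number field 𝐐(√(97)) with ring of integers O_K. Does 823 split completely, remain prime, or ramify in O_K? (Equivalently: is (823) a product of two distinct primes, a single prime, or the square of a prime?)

d = 97 ≡ 1 (mod 4), so O_K = ℤ[(1+√97)/2] and disc(K) = d = 97.
disc(K) = 97 is not divisible by 823; 823 is unramified.
Legendre symbol by Euler's criterion: (97/823) ≡ 97^411 ≡ 1 (mod 823), i.e. (97/823) = 1.
Legendre symbol 1 ⇒ 823 is split.

823 splits in O_K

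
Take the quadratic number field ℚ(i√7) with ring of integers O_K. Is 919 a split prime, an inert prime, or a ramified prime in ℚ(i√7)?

-7 mod 4 = 1, hence disc K = -7 and O_K = ℤ[(1+√-7)/2].
disc(K) = -7 is not divisible by 919; 919 is unramified.
Legendre symbol by Euler's criterion: (-7/919) ≡ (-7)^459 ≡ 1 (mod 919), i.e. (-7/919) = 1.
d is a quadratic residue mod p, hence 919 splits in O_K.

splits completely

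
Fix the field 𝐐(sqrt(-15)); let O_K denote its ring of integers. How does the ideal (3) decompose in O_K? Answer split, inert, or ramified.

-15 mod 4 = 1, hence disc K = -15 and O_K = ℤ[(1+√-15)/2].
disc(K) = -15 = 3·(-5), so p = 3 is ramified.

3 is ramified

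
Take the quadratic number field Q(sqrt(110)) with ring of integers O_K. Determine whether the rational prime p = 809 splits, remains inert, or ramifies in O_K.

110 mod 4 = 2, hence disc K = 4·110 = 440 and O_K = ℤ[√110].
disc(K) = 440 is not divisible by 809; 809 is unramified.
Euler's criterion: 110^404 mod 809 = 808. Thus (110|809) = -1.
Legendre symbol -1 ⇒ 809 is inert.

p is inert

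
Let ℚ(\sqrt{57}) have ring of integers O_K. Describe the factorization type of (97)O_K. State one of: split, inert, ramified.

inert — (97) stays prime in O_K

57 mod 4 = 1, hence disc K = 57 and O_K = ℤ[(1+√57)/2].
Since gcd(97, 57) = 1 the prime 97 does not ramify.
Compute (57/97) via Euler: 57^((97-1)/2) mod 97 = 96, so (57/97) = -1.
d is a non-residue mod p, hence 97 remains inert in O_K.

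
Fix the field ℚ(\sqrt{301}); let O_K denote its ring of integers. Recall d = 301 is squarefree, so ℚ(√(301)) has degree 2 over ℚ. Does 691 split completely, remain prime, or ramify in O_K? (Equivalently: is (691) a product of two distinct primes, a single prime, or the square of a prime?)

p splits

d = 301 ≡ 1 (mod 4), so O_K = ℤ[(1+√301)/2] and disc(K) = d = 301.
Since gcd(691, 301) = 1 the prime 691 does not ramify.
Compute (301/691) via Euler: 301^((691-1)/2) mod 691 = 1, so (301/691) = 1.
(301/691) = 1, so 691 splits.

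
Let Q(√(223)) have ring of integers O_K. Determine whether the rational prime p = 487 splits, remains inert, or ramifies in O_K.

d = 223 ≡ 3 (mod 4), so O_K = ℤ[√223] and disc(K) = 4d = 892.
Since gcd(487, 892) = 1 the prime 487 does not ramify.
(223/487) = 223^243 mod 487 = 486, giving Legendre symbol -1.
(223/487) = -1, so 487 is inert.

remains prime (inert)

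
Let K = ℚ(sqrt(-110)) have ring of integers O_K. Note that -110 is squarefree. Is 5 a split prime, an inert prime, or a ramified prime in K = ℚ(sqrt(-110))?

d = -110 ≡ 2 (mod 4), so O_K = ℤ[√-110] and disc(K) = 4d = -440.
5 divides disc(K) = -440, so 5 ramifies.

ramifies in O_K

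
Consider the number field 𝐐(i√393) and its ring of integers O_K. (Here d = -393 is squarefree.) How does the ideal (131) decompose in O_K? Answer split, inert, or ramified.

Since -393 ≢ 1 mod 4, the ring of integers is ℤ[√-393] with discriminant 4·(-393) = -1572.
131 divides disc(K) = -1572, so 131 ramifies.

ramified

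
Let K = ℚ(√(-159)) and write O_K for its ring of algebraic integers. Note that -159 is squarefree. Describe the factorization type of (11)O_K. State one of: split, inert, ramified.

d = -159 ≡ 1 (mod 4), so O_K = ℤ[(1+√-159)/2] and disc(K) = d = -159.
disc(K) = -159 is not divisible by 11; 11 is unramified.
Euler's criterion: (-159)^5 mod 11 = 10. Thus (-159|11) = -1.
(-159/11) = -1, so 11 is inert.

inert — (11) stays prime in O_K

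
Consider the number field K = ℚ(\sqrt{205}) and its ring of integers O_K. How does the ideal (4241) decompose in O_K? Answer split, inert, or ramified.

split

205 mod 4 = 1, hence disc K = 205 and O_K = ℤ[(1+√205)/2].
Since gcd(4241, 205) = 1 the prime 4241 does not ramify.
Compute (205/4241) via Euler: 205^((4241-1)/2) mod 4241 = 1, so (205/4241) = 1.
d is a quadratic residue mod p, hence 4241 splits in O_K.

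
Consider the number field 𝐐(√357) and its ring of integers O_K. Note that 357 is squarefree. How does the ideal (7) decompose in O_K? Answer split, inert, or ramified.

d = 357 ≡ 1 (mod 4), so O_K = ℤ[(1+√357)/2] and disc(K) = d = 357.
disc(K) = 357 = 7·51, so p = 7 is ramified.

7 is ramified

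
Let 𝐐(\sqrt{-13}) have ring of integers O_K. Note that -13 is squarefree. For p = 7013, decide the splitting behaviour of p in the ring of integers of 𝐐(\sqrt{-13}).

p is inert

Since -13 ≢ 1 mod 4, the ring of integers is ℤ[√-13] with discriminant 4·(-13) = -52.
Since gcd(7013, -52) = 1 the prime 7013 does not ramify.
(-13/7013) = 7000^3506 mod 7013 = 7012, giving Legendre symbol -1.
d is a non-residue mod p, hence 7013 remains inert in O_K.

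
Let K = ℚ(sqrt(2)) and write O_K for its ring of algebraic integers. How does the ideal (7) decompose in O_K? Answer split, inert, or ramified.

7 splits in O_K

2 mod 4 = 2, hence disc K = 4·2 = 8 and O_K = ℤ[√2].
disc(K) = 8 is not divisible by 7; 7 is unramified.
Euler's criterion: 2^3 mod 7 = 1. Thus (2|7) = 1.
Legendre symbol 1 ⇒ 7 is split.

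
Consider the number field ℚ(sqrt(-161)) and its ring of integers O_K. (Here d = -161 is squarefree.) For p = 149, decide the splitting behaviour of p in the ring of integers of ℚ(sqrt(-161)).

-161 mod 4 = 3, hence disc K = 4·(-161) = -644 and O_K = ℤ[√-161].
149 ∤ -644, so 149 is unramified.
Legendre symbol by Euler's criterion: (-161/149) ≡ (-161)^74 ≡ 148 (mod 149), i.e. (-161/149) = -1.
d is a non-residue mod p, hence 149 remains inert in O_K.

p is inert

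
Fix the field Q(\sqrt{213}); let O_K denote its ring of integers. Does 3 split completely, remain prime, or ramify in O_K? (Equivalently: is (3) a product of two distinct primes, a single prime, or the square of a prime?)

ramified — (3) = 𝔭²

Since 213 ≡ 1 mod 4, the ring of integers is ℤ[(1+√213)/2] with discriminant 213.
disc(K) = 213 = 3·71, so p = 3 is ramified.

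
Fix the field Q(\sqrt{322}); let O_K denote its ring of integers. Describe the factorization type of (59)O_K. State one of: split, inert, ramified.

Since 322 ≢ 1 mod 4, the ring of integers is ℤ[√322] with discriminant 4·322 = 1288.
disc(K) = 1288 is not divisible by 59; 59 is unramified.
Euler's criterion: 322^29 mod 59 = 1. Thus (322|59) = 1.
d is a quadratic residue mod p, hence 59 splits in O_K.

split — (59) = 𝔭₁𝔭₂ with 𝔭₁ ≠ 𝔭₂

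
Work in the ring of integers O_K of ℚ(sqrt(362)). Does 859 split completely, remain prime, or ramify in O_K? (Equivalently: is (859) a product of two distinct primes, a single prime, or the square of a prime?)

d = 362 ≡ 2 (mod 4), so O_K = ℤ[√362] and disc(K) = 4d = 1448.
859 ∤ 1448, so 859 is unramified.
(362/859) = 362^429 mod 859 = 858, giving Legendre symbol -1.
Legendre symbol -1 ⇒ 859 is inert.

p is inert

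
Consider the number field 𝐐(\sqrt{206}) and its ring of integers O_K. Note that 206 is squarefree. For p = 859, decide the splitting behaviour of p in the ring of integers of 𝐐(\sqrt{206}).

d = 206 ≡ 2 (mod 4), so O_K = ℤ[√206] and disc(K) = 4d = 824.
disc(K) = 824 is not divisible by 859; 859 is unramified.
(206/859) = 206^429 mod 859 = 858, giving Legendre symbol -1.
Legendre symbol -1 ⇒ 859 is inert.

859 remains inert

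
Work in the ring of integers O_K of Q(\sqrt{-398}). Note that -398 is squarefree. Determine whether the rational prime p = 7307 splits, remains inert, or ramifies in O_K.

Since -398 ≢ 1 mod 4, the ring of integers is ℤ[√-398] with discriminant 4·(-398) = -1592.
disc(K) = -1592 is not divisible by 7307; 7307 is unramified.
(-398/7307) = 6909^3653 mod 7307 = 1, giving Legendre symbol 1.
d is a quadratic residue mod p, hence 7307 splits in O_K.

p splits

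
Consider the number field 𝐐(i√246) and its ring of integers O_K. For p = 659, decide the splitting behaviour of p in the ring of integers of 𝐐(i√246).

d = -246 ≡ 2 (mod 4), so O_K = ℤ[√-246] and disc(K) = 4d = -984.
Since gcd(659, -984) = 1 the prime 659 does not ramify.
Euler's criterion: (-246)^329 mod 659 = 658. Thus (-246|659) = -1.
d is a non-residue mod p, hence 659 remains inert in O_K.

inert — (659) stays prime in O_K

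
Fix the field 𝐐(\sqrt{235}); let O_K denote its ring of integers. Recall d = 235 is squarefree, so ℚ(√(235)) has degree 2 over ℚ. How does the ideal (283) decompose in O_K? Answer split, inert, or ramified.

d = 235 ≡ 3 (mod 4), so O_K = ℤ[√235] and disc(K) = 4d = 940.
disc(K) = 940 is not divisible by 283; 283 is unramified.
Compute (235/283) via Euler: 235^((283-1)/2) mod 283 = 1, so (235/283) = 1.
Legendre symbol 1 ⇒ 283 is split.

283 splits in O_K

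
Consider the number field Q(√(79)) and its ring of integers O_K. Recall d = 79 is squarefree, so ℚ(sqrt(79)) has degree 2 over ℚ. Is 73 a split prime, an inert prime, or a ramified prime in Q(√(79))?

p splits

Since 79 ≢ 1 mod 4, the ring of integers is ℤ[√79] with discriminant 4·79 = 316.
73 ∤ 316, so 73 is unramified.
Legendre symbol by Euler's criterion: (79/73) ≡ 79^36 ≡ 1 (mod 73), i.e. (79/73) = 1.
Legendre symbol 1 ⇒ 73 is split.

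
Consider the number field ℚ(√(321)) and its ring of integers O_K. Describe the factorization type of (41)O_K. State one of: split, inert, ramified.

d = 321 ≡ 1 (mod 4), so O_K = ℤ[(1+√321)/2] and disc(K) = d = 321.
41 ∤ 321, so 41 is unramified.
Euler's criterion: 321^20 mod 41 = 40. Thus (321|41) = -1.
Legendre symbol -1 ⇒ 41 is inert.

41 remains inert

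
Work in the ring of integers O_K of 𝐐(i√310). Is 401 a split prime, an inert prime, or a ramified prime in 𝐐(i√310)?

Since -310 ≢ 1 mod 4, the ring of integers is ℤ[√-310] with discriminant 4·(-310) = -1240.
401 ∤ -1240, so 401 is unramified.
(-310/401) = 91^200 mod 401 = 400, giving Legendre symbol -1.
(-310/401) = -1, so 401 is inert.

remains prime (inert)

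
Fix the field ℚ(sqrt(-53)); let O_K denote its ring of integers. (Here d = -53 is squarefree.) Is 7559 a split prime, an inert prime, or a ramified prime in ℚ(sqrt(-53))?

split — (7559) = 𝔭₁𝔭₂ with 𝔭₁ ≠ 𝔭₂

d = -53 ≡ 3 (mod 4), so O_K = ℤ[√-53] and disc(K) = 4d = -212.
disc(K) = -212 is not divisible by 7559; 7559 is unramified.
Compute (-53/7559) via Euler: 7506^((7559-1)/2) mod 7559 = 1, so (-53/7559) = 1.
Legendre symbol 1 ⇒ 7559 is split.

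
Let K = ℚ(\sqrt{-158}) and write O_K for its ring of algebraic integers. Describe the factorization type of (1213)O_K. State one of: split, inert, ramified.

d = -158 ≡ 2 (mod 4), so O_K = ℤ[√-158] and disc(K) = 4d = -632.
Since gcd(1213, -632) = 1 the prime 1213 does not ramify.
(-158/1213) = 1055^606 mod 1213 = 1, giving Legendre symbol 1.
d is a quadratic residue mod p, hence 1213 splits in O_K.

split — (1213) = 𝔭₁𝔭₂ with 𝔭₁ ≠ 𝔭₂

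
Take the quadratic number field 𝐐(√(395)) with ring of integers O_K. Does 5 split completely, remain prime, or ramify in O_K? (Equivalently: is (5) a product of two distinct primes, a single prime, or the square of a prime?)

p ramifies

Since 395 ≢ 1 mod 4, the ring of integers is ℤ[√395] with discriminant 4·395 = 1580.
disc(K) = 1580 = 5·316, so p = 5 is ramified.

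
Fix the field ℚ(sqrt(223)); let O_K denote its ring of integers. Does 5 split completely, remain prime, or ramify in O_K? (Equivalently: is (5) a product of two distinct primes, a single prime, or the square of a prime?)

5 remains inert

Since 223 ≢ 1 mod 4, the ring of integers is ℤ[√223] with discriminant 4·223 = 892.
Since gcd(5, 892) = 1 the prime 5 does not ramify.
Euler's criterion: 223^2 mod 5 = 4. Thus (223|5) = -1.
(223/5) = -1, so 5 is inert.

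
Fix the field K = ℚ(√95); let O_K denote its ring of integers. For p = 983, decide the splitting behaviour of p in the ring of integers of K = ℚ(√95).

p is inert

Since 95 ≢ 1 mod 4, the ring of integers is ℤ[√95] with discriminant 4·95 = 380.
disc(K) = 380 is not divisible by 983; 983 is unramified.
Euler's criterion: 95^491 mod 983 = 982. Thus (95|983) = -1.
d is a non-residue mod p, hence 983 remains inert in O_K.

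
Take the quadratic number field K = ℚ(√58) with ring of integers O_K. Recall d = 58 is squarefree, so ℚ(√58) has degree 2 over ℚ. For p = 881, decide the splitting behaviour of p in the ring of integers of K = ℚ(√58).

remains prime (inert)

58 mod 4 = 2, hence disc K = 4·58 = 232 and O_K = ℤ[√58].
881 ∤ 232, so 881 is unramified.
Compute (58/881) via Euler: 58^((881-1)/2) mod 881 = 880, so (58/881) = -1.
d is a non-residue mod p, hence 881 remains inert in O_K.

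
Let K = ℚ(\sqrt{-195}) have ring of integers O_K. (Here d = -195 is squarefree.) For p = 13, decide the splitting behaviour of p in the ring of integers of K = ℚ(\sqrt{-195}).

p ramifies

d = -195 ≡ 1 (mod 4), so O_K = ℤ[(1+√-195)/2] and disc(K) = d = -195.
13 divides disc(K) = -195, so 13 ramifies.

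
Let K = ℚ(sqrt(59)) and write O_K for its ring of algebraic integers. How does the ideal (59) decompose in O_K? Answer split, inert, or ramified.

p ramifies

d = 59 ≡ 3 (mod 4), so O_K = ℤ[√59] and disc(K) = 4d = 236.
Ramification test: 59 | 236. The prime 59 ramifies in K.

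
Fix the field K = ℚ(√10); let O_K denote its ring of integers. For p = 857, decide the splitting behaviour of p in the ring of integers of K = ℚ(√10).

inert — (857) stays prime in O_K

d = 10 ≡ 2 (mod 4), so O_K = ℤ[√10] and disc(K) = 4d = 40.
857 ∤ 40, so 857 is unramified.
Euler's criterion: 10^428 mod 857 = 856. Thus (10|857) = -1.
(10/857) = -1, so 857 is inert.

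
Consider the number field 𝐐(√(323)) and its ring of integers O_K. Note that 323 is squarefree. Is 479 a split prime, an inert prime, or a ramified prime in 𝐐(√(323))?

p splits

323 mod 4 = 3, hence disc K = 4·323 = 1292 and O_K = ℤ[√323].
Since gcd(479, 1292) = 1 the prime 479 does not ramify.
Legendre symbol by Euler's criterion: (323/479) ≡ 323^239 ≡ 1 (mod 479), i.e. (323/479) = 1.
d is a quadratic residue mod p, hence 479 splits in O_K.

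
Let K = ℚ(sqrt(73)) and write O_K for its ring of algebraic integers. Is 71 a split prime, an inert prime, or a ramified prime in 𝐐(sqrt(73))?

73 mod 4 = 1, hence disc K = 73 and O_K = ℤ[(1+√73)/2].
Since gcd(71, 73) = 1 the prime 71 does not ramify.
Compute (73/71) via Euler: 2^((71-1)/2) mod 71 = 1, so (73/71) = 1.
(73/71) = 1, so 71 splits.

split — (71) = 𝔭₁𝔭₂ with 𝔭₁ ≠ 𝔭₂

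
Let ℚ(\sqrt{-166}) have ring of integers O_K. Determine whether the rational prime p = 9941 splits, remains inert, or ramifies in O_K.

-166 mod 4 = 2, hence disc K = 4·(-166) = -664 and O_K = ℤ[√-166].
disc(K) = -664 is not divisible by 9941; 9941 is unramified.
Legendre symbol by Euler's criterion: (-166/9941) ≡ (-166)^4970 ≡ 9940 (mod 9941), i.e. (-166/9941) = -1.
Legendre symbol -1 ⇒ 9941 is inert.

inert — (9941) stays prime in O_K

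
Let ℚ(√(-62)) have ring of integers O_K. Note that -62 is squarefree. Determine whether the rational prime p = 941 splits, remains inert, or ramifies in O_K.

941 splits in O_K

d = -62 ≡ 2 (mod 4), so O_K = ℤ[√-62] and disc(K) = 4d = -248.
disc(K) = -248 is not divisible by 941; 941 is unramified.
Legendre symbol by Euler's criterion: (-62/941) ≡ (-62)^470 ≡ 1 (mod 941), i.e. (-62/941) = 1.
Legendre symbol 1 ⇒ 941 is split.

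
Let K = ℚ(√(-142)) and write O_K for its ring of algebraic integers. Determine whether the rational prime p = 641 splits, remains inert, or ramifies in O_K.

641 splits in O_K

-142 mod 4 = 2, hence disc K = 4·(-142) = -568 and O_K = ℤ[√-142].
641 ∤ -568, so 641 is unramified.
(-142/641) = 499^320 mod 641 = 1, giving Legendre symbol 1.
d is a quadratic residue mod p, hence 641 splits in O_K.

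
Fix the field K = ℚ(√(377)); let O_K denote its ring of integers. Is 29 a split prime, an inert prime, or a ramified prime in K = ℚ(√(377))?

Since 377 ≡ 1 mod 4, the ring of integers is ℤ[(1+√377)/2] with discriminant 377.
29 divides disc(K) = 377, so 29 ramifies.

29 is ramified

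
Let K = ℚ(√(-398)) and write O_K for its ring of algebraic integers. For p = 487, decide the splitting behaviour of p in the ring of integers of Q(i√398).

d = -398 ≡ 2 (mod 4), so O_K = ℤ[√-398] and disc(K) = 4d = -1592.
Since gcd(487, -1592) = 1 the prime 487 does not ramify.
Legendre symbol by Euler's criterion: (-398/487) ≡ (-398)^243 ≡ 1 (mod 487), i.e. (-398/487) = 1.
(-398/487) = 1, so 487 splits.

split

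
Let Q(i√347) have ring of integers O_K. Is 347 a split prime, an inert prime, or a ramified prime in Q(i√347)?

347 is ramified

-347 mod 4 = 1, hence disc K = -347 and O_K = ℤ[(1+√-347)/2].
347 divides disc(K) = -347, so 347 ramifies.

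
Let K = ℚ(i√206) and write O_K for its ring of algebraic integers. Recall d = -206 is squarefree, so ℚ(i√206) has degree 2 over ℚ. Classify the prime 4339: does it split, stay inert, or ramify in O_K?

-206 mod 4 = 2, hence disc K = 4·(-206) = -824 and O_K = ℤ[√-206].
4339 ∤ -824, so 4339 is unramified.
(-206/4339) = 4133^2169 mod 4339 = 4338, giving Legendre symbol -1.
d is a non-residue mod p, hence 4339 remains inert in O_K.

4339 remains inert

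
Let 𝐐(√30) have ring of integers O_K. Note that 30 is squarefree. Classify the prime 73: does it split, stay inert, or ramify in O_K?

73 remains inert

30 mod 4 = 2, hence disc K = 4·30 = 120 and O_K = ℤ[√30].
73 ∤ 120, so 73 is unramified.
(30/73) = 30^36 mod 73 = 72, giving Legendre symbol -1.
d is a non-residue mod p, hence 73 remains inert in O_K.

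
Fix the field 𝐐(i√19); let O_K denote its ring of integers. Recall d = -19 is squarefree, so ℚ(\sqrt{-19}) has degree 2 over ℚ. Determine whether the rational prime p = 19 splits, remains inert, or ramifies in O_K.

ramifies in O_K

Since -19 ≡ 1 mod 4, the ring of integers is ℤ[(1+√-19)/2] with discriminant -19.
Ramification test: 19 | -19. The prime 19 ramifies in K.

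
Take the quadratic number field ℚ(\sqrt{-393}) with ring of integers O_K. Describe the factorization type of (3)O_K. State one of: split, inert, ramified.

ramified

-393 mod 4 = 3, hence disc K = 4·(-393) = -1572 and O_K = ℤ[√-393].
3 divides disc(K) = -1572, so 3 ramifies.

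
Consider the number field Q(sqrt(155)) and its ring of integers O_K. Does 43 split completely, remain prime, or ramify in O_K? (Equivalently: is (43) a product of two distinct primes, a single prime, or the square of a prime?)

43 remains inert

Since 155 ≢ 1 mod 4, the ring of integers is ℤ[√155] with discriminant 4·155 = 620.
disc(K) = 620 is not divisible by 43; 43 is unramified.
Legendre symbol by Euler's criterion: (155/43) ≡ 155^21 ≡ 42 (mod 43), i.e. (155/43) = -1.
Legendre symbol -1 ⇒ 43 is inert.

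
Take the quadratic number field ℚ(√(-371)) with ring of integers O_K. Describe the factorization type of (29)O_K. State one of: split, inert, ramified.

29 splits in O_K

-371 mod 4 = 1, hence disc K = -371 and O_K = ℤ[(1+√-371)/2].
Since gcd(29, -371) = 1 the prime 29 does not ramify.
Legendre symbol by Euler's criterion: (-371/29) ≡ (-371)^14 ≡ 1 (mod 29), i.e. (-371/29) = 1.
(-371/29) = 1, so 29 splits.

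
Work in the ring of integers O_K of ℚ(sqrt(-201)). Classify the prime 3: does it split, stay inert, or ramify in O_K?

d = -201 ≡ 3 (mod 4), so O_K = ℤ[√-201] and disc(K) = 4d = -804.
3 divides disc(K) = -804, so 3 ramifies.

ramified — (3) = 𝔭²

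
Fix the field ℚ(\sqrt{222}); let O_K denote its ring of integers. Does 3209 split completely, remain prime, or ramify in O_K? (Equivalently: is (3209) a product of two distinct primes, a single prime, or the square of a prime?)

inert — (3209) stays prime in O_K

222 mod 4 = 2, hence disc K = 4·222 = 888 and O_K = ℤ[√222].
Since gcd(3209, 888) = 1 the prime 3209 does not ramify.
(222/3209) = 222^1604 mod 3209 = 3208, giving Legendre symbol -1.
(222/3209) = -1, so 3209 is inert.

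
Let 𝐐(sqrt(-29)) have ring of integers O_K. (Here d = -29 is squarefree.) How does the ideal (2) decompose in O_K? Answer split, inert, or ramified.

Since -29 ≢ 1 mod 4, the ring of integers is ℤ[√-29] with discriminant 4·(-29) = -116.
disc(K) = -116 = 2·(-58), so p = 2 is ramified.

2 is ramified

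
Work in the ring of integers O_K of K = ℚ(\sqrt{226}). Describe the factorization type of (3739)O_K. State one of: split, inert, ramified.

Since 226 ≢ 1 mod 4, the ring of integers is ℤ[√226] with discriminant 4·226 = 904.
3739 ∤ 904, so 3739 is unramified.
(226/3739) = 226^1869 mod 3739 = 1, giving Legendre symbol 1.
(226/3739) = 1, so 3739 splits.

p splits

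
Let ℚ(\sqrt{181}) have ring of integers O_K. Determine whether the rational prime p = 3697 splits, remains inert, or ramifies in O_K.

181 mod 4 = 1, hence disc K = 181 and O_K = ℤ[(1+√181)/2].
3697 ∤ 181, so 3697 is unramified.
Compute (181/3697) via Euler: 181^((3697-1)/2) mod 3697 = 3696, so (181/3697) = -1.
Legendre symbol -1 ⇒ 3697 is inert.

inert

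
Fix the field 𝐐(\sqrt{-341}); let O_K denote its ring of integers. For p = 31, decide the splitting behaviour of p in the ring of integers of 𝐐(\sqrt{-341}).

d = -341 ≡ 3 (mod 4), so O_K = ℤ[√-341] and disc(K) = 4d = -1364.
31 divides disc(K) = -1364, so 31 ramifies.

ramified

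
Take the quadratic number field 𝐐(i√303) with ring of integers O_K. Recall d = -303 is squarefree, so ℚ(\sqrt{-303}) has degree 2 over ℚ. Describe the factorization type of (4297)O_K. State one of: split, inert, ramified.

remains prime (inert)

d = -303 ≡ 1 (mod 4), so O_K = ℤ[(1+√-303)/2] and disc(K) = d = -303.
Since gcd(4297, -303) = 1 the prime 4297 does not ramify.
(-303/4297) = 3994^2148 mod 4297 = 4296, giving Legendre symbol -1.
d is a non-residue mod p, hence 4297 remains inert in O_K.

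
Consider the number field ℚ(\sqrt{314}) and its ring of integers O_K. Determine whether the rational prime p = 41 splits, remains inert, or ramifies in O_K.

314 mod 4 = 2, hence disc K = 4·314 = 1256 and O_K = ℤ[√314].
41 ∤ 1256, so 41 is unramified.
(314/41) = 27^20 mod 41 = 40, giving Legendre symbol -1.
(314/41) = -1, so 41 is inert.

41 remains inert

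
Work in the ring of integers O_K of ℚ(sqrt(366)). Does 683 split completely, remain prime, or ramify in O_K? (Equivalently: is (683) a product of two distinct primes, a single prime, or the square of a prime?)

p is inert

Since 366 ≢ 1 mod 4, the ring of integers is ℤ[√366] with discriminant 4·366 = 1464.
Since gcd(683, 1464) = 1 the prime 683 does not ramify.
Compute (366/683) via Euler: 366^((683-1)/2) mod 683 = 682, so (366/683) = -1.
d is a non-residue mod p, hence 683 remains inert in O_K.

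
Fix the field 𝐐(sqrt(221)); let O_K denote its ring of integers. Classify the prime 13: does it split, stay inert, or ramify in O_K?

221 mod 4 = 1, hence disc K = 221 and O_K = ℤ[(1+√221)/2].
disc(K) = 221 = 13·17, so p = 13 is ramified.

p ramifies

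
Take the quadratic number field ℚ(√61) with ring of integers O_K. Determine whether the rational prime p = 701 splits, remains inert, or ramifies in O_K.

inert

Since 61 ≡ 1 mod 4, the ring of integers is ℤ[(1+√61)/2] with discriminant 61.
disc(K) = 61 is not divisible by 701; 701 is unramified.
Euler's criterion: 61^350 mod 701 = 700. Thus (61|701) = -1.
Legendre symbol -1 ⇒ 701 is inert.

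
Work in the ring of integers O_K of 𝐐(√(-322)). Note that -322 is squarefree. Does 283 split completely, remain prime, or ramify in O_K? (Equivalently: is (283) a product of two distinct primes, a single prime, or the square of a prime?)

split — (283) = 𝔭₁𝔭₂ with 𝔭₁ ≠ 𝔭₂

-322 mod 4 = 2, hence disc K = 4·(-322) = -1288 and O_K = ℤ[√-322].
disc(K) = -1288 is not divisible by 283; 283 is unramified.
Compute (-322/283) via Euler: 244^((283-1)/2) mod 283 = 1, so (-322/283) = 1.
d is a quadratic residue mod p, hence 283 splits in O_K.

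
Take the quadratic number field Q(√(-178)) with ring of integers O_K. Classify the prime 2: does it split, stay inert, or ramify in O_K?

d = -178 ≡ 2 (mod 4), so O_K = ℤ[√-178] and disc(K) = 4d = -712.
Ramification test: 2 | -712. The prime 2 ramifies in K.

2 is ramified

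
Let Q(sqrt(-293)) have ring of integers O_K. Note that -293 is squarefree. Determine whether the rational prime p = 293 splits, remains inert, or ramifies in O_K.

ramified — (293) = 𝔭²

d = -293 ≡ 3 (mod 4), so O_K = ℤ[√-293] and disc(K) = 4d = -1172.
293 divides disc(K) = -1172, so 293 ramifies.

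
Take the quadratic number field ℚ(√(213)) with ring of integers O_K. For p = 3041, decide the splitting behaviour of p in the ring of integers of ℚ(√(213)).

splits completely

d = 213 ≡ 1 (mod 4), so O_K = ℤ[(1+√213)/2] and disc(K) = d = 213.
disc(K) = 213 is not divisible by 3041; 3041 is unramified.
Euler's criterion: 213^1520 mod 3041 = 1. Thus (213|3041) = 1.
(213/3041) = 1, so 3041 splits.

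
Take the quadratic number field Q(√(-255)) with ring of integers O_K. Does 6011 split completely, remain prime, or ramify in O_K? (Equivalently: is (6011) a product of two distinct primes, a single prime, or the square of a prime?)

-255 mod 4 = 1, hence disc K = -255 and O_K = ℤ[(1+√-255)/2].
Since gcd(6011, -255) = 1 the prime 6011 does not ramify.
Compute (-255/6011) via Euler: 5756^((6011-1)/2) mod 6011 = 1, so (-255/6011) = 1.
(-255/6011) = 1, so 6011 splits.

split — (6011) = 𝔭₁𝔭₂ with 𝔭₁ ≠ 𝔭₂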